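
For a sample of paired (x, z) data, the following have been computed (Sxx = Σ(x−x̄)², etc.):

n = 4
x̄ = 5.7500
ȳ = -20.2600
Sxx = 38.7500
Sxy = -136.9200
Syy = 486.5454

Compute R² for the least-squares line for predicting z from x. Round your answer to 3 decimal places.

R² = Sxy²/(Sxx·Syy) = (-136.92)²/(38.75·486.5454) = 0.994349

0.994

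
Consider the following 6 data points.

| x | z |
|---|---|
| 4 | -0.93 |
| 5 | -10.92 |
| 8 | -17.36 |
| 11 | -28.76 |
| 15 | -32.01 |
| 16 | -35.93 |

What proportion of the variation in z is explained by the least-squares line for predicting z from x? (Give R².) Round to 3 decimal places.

n = 6, Σx = 59, Σy = -125.91, Σxy = -1568.59, Σx² = 707, Σy² = 3564.2235
Sxx = Σx² − (Σx)²/n = 707 − 580.166667 = 126.833333
Sxy = Σxy − (Σx)(Σy)/n = -1568.59 − (-1238.115) = -330.475
Syy = Σy² − (Σy)²/n = 3564.2235 − 2642.22135 = 922.00215
R² = Sxy²/(Sxx·Syy) = (-330.475)²/(126.833333·922.00215) = 0.933925

0.934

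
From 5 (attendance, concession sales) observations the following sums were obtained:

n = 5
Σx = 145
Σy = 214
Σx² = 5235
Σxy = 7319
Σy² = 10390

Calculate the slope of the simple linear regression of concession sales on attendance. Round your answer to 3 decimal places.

Sxx = Σx² − (Σx)²/n = 5235 − 4205 = 1030
Sxy = Σxy − (Σx)(Σy)/n = 7319 − 6206 = 1113
b = Sxy/Sxx = 1113/1030 = 1.080583

1.081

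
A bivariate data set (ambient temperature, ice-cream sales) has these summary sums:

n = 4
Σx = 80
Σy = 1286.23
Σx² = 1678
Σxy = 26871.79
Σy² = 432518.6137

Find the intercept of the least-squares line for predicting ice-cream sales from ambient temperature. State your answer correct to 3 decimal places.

27.406

Sxx = Σx² − (Σx)²/n = 1678 − 1600 = 78
Sxy = Σxy − (Σx)(Σy)/n = 26871.79 − 25724.6 = 1147.19
b = Sxy/Sxx = 1147.19/78 = 14.707564
a = ȳ − b·x̄ = 321.5575 − 14.707564·20 = 27.406218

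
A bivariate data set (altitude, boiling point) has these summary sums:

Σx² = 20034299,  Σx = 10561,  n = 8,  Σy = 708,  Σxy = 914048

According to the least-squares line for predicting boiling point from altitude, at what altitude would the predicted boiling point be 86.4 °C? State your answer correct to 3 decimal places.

Sxx = Σx² − (Σx)²/n = 20034299 − 13941840.125 = 6092458.875
Sxy = Σxy − (Σx)(Σy)/n = 914048 − 934648.5 = -20600.5
b = Sxy/Sxx = -20600.5/6092458.875 = -0.003381
a = ȳ − b·x̄ = 88.5 − (-0.003381)·1320.125 = 92.963754
Set a + b·x = 86.4: x = (86.4 − 92.963754) / (-0.003381) = 1941.185830

1941.186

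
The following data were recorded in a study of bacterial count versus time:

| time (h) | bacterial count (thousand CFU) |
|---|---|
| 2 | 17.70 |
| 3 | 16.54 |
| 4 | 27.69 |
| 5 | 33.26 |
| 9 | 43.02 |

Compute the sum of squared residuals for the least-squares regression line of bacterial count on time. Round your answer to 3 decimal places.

49.019

n = 5, Σx = 23, Σy = 138.21, Σxy = 749.26, Σx² = 135, Σy² = 4310.5457
Sxx = Σx² − (Σx)²/n = 135 − 105.8 = 29.2
Sxy = Σxy − (Σx)(Σy)/n = 749.26 − 635.766 = 113.494
Syy = Σy² − (Σy)²/n = 4310.5457 − 3820.40082 = 490.14488
b = Sxy/Sxx = 113.494/29.2 = 3.886781
SSE = Syy − b·Sxy = 490.14488 − 3.886781·113.494 = 49.018577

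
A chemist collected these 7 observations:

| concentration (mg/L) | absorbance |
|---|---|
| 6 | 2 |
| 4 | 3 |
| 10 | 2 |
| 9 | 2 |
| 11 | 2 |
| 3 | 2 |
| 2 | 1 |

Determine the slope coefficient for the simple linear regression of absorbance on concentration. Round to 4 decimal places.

0.0257

n = 7, Σx = 45, Σy = 14, Σxy = 92, Σx² = 367
Sxx = Σx² − (Σx)²/n = 367 − 289.285714 = 77.714286
Sxy = Σxy − (Σx)(Σy)/n = 92 − 90 = 2
b = Sxy/Sxx = 2/77.714286 = 0.025735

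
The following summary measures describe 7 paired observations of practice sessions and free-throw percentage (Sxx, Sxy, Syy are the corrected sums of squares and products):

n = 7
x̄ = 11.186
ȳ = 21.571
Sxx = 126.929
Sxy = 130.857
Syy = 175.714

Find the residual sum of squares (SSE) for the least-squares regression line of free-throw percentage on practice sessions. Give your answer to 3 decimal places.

b = Sxy/Sxx = 130.857/126.929 = 1.030946
SSE = Syy − b·Sxy = 175.714 − 1.030946·130.857 = 40.807442

40.807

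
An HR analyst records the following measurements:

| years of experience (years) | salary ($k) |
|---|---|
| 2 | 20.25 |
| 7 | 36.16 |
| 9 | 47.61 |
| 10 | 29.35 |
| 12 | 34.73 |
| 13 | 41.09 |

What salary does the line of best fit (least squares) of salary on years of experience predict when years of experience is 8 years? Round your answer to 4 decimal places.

n = 6, Σx = 53, Σy = 209.19, Σxy = 1966.54, Σx² = 547
Sxx = Σx² − (Σx)²/n = 547 − 468.166667 = 78.833333
Sxy = Σxy − (Σx)(Σy)/n = 1966.54 − 1847.845 = 118.695
b = Sxy/Sxx = 118.695/78.833333 = 1.505645
a = ȳ − b·x̄ = 34.865 − 1.505645·8.833333 = 21.565137
ŷ(8) = a + b·8 = 21.565137 + 1.505645·8 = 33.610296

33.6103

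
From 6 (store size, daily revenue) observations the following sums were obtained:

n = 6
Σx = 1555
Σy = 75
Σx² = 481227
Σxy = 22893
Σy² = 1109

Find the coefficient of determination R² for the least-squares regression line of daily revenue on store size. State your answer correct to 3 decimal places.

Sxx = Σx² − (Σx)²/n = 481227 − 403004.166667 = 78222.833333
Sxy = Σxy − (Σx)(Σy)/n = 22893 − 19437.5 = 3455.5
Syy = Σy² − (Σy)²/n = 1109 − 937.5 = 171.5
R² = Sxy²/(Sxx·Syy) = (3455.5)²/(78222.833333·171.5) = 0.890070

0.890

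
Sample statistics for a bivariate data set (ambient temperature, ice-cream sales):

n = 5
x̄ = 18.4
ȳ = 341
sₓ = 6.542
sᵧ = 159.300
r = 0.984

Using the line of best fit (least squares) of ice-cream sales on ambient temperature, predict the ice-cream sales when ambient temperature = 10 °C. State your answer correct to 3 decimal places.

b = r · sᵧ/sₓ = 0.984 · 159.3/6.542 = 23.960746
a = ȳ − b·x̄ = 341 − 23.960746·18.4 = -99.877725
ŷ(10) = a + b·10 = -99.877725 + 23.960746·10 = 139.729734

139.730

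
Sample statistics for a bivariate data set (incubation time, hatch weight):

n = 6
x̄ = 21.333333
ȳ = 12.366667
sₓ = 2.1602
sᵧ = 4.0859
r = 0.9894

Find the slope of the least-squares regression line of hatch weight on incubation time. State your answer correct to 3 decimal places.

1.871

b = r · sᵧ/sₓ = 0.9894 · 4.0859/2.1602 = 1.871396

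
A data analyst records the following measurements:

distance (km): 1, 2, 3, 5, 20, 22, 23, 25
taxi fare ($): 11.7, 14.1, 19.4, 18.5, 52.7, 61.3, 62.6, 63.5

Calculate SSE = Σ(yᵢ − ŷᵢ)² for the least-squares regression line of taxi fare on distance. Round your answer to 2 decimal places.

n = 8, Σx = 101, Σy = 303.8, Σxy = 5620.5, Σx² = 2077, Σy² = 15540.3
Sxx = Σx² − (Σx)²/n = 2077 − 1275.125 = 801.875
Sxy = Σxy − (Σx)(Σy)/n = 5620.5 − 3835.475 = 1785.025
Syy = Σy² − (Σy)²/n = 15540.3 − 11536.805 = 4003.495
b = Sxy/Sxx = 1785.025/801.875 = 2.226064
SSE = Syy − b·Sxy = 4003.495 − 2.226064·1785.025 = 29.915264

29.92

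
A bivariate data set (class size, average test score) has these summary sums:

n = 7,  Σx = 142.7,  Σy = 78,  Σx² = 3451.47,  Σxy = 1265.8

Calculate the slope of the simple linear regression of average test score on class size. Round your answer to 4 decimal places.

-0.5978

Sxx = Σx² − (Σx)²/n = 3451.47 − 2909.041429 = 542.428571
Sxy = Σxy − (Σx)(Σy)/n = 1265.8 − 1590.085714 = -324.285714
b = Sxy/Sxx = -324.285714/542.428571 = -0.597840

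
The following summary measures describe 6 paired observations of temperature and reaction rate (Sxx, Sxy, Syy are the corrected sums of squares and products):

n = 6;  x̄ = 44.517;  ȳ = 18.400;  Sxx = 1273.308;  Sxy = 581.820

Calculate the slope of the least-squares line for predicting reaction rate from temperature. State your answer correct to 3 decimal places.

0.457

b = Sxy/Sxx = 581.82/1273.308 = 0.456936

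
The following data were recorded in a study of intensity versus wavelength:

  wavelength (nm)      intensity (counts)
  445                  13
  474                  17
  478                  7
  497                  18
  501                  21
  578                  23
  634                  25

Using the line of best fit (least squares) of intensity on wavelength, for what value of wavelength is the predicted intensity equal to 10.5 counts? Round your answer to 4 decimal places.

n = 7, Σx = 3607, Σy = 124, Σxy = 65800, Σx² = 1885235
Sxx = Σx² − (Σx)²/n = 1885235 − 1858635.571429 = 26599.428571
Sxy = Σxy − (Σx)(Σy)/n = 65800 − 63895.428571 = 1904.571429
b = Sxy/Sxx = 1904.571429/26599.428571 = 0.071602
a = ȳ − b·x̄ = 17.714286 − 0.071602·515.285714 = -19.181185
Set a + b·x = 10.5: x = (10.5 − (-19.181185)) / 0.071602 = 414.530303

414.5303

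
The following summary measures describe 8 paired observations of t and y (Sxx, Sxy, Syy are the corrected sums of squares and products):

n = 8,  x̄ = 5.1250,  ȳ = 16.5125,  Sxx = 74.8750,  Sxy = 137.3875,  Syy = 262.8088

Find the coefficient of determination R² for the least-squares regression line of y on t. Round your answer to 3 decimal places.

0.959

R² = Sxy²/(Sxx·Syy) = (137.3875)²/(74.875·262.8088) = 0.959219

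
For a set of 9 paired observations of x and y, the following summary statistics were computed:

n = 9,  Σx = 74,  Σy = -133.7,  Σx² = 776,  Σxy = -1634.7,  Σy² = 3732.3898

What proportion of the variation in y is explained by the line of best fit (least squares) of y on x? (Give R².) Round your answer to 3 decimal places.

Sxx = Σx² − (Σx)²/n = 776 − 608.444444 = 167.555556
Sxy = Σxy − (Σx)(Σy)/n = -1634.7 − (-1099.311111) = -535.388889
Syy = Σy² − (Σy)²/n = 3732.3898 − 1986.187778 = 1746.202022
R² = Sxy²/(Sxx·Syy) = (-535.388889)²/(167.555556·1746.202022) = 0.979683

0.980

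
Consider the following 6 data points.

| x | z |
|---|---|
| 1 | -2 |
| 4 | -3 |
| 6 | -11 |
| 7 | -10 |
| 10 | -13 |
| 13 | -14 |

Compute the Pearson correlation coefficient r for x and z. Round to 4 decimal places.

-0.9158

n = 6, Σx = 41, Σy = -53, Σxy = -462, Σx² = 371, Σy² = 599
Sxx = Σx² − (Σx)²/n = 371 − 280.166667 = 90.833333
Sxy = Σxy − (Σx)(Σy)/n = -462 − (-362.166667) = -99.833333
Syy = Σy² − (Σy)²/n = 599 − 468.166667 = 130.833333
r = Sxy/√(Sxx·Syy) = -99.833333/√(11884.027778) = -99.833333/109.013888 = -0.915785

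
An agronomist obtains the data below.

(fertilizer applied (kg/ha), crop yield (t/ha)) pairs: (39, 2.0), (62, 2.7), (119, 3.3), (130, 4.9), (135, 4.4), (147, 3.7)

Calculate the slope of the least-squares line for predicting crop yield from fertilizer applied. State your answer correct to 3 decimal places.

n = 6, Σx = 632, Σy = 21, Σxy = 2413, Σx² = 76260
Sxx = Σx² − (Σx)²/n = 76260 − 66570.666667 = 9689.333333
Sxy = Σxy − (Σx)(Σy)/n = 2413 − 2212 = 201
b = Sxy/Sxx = 201/9689.333333 = 0.020744

0.021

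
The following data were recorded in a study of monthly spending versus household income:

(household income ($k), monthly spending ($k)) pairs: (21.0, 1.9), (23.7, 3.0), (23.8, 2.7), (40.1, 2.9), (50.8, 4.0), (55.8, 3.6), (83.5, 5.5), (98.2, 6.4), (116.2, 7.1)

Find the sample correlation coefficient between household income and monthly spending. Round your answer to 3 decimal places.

0.981

n = 9, Σx = 513.1, Σy = 37.1, Σxy = 2608.38, Σx² = 38989.35, Σy² = 178.89
Sxx = Σx² − (Σx)²/n = 38989.35 − 29252.401111 = 9736.948889
Sxy = Σxy − (Σx)(Σy)/n = 2608.38 − 2115.112222 = 493.267778
Syy = Σy² − (Σy)²/n = 178.89 − 152.934444 = 25.955556
r = Sxy/√(Sxx·Syy) = 493.267778/√(252727.917827) = 493.267778/502.720517 = 0.981197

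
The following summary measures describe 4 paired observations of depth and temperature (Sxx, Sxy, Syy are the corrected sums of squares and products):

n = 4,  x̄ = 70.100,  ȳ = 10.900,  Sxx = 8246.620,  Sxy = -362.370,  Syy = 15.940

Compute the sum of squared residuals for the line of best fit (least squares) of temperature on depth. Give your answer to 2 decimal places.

0.02

b = Sxy/Sxx = -362.37/8246.62 = -0.043942
SSE = Syy − b·Sxy = 15.94 − (-0.043942)·(-362.37) = 0.016868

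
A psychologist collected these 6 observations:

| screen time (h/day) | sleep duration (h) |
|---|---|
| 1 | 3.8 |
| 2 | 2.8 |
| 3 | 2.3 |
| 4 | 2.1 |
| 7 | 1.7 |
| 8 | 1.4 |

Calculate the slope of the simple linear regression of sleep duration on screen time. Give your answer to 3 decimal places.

-0.282

n = 6, Σx = 25, Σy = 14.1, Σxy = 47.8, Σx² = 143
Sxx = Σx² − (Σx)²/n = 143 − 104.166667 = 38.833333
Sxy = Σxy − (Σx)(Σy)/n = 47.8 − 58.75 = -10.95
b = Sxy/Sxx = -10.95/38.833333 = -0.281974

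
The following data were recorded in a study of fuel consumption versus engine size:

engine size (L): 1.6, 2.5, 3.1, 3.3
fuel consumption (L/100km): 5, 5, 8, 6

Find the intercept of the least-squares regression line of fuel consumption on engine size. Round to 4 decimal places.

n = 4, Σx = 10.5, Σy = 24, Σxy = 65.1, Σx² = 29.31
Sxx = Σx² − (Σx)²/n = 29.31 − 27.5625 = 1.7475
Sxy = Σxy − (Σx)(Σy)/n = 65.1 − 63 = 2.1
b = Sxy/Sxx = 2.1/1.7475 = 1.201717
a = ȳ − b·x̄ = 6 − 1.201717·2.625 = 2.845494

2.8455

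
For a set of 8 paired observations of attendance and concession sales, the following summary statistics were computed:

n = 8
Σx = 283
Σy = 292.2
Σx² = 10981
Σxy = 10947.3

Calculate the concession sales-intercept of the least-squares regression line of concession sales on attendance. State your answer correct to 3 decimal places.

Sxx = Σx² − (Σx)²/n = 10981 − 10011.125 = 969.875
Sxy = Σxy − (Σx)(Σy)/n = 10947.3 − 10336.575 = 610.725
b = Sxy/Sxx = 610.725/969.875 = 0.629695
a = ȳ − b·x̄ = 36.525 − 0.629695·35.375 = 14.249555

14.250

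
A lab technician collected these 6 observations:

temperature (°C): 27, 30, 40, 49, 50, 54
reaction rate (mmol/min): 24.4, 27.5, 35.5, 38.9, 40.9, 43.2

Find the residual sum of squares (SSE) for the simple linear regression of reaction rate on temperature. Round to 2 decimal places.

n = 6, Σx = 250, Σy = 210.4, Σxy = 9187.7, Σx² = 11046, Σy² = 7664.12
Sxx = Σx² − (Σx)²/n = 11046 − 10416.666667 = 629.333333
Sxy = Σxy − (Σx)(Σy)/n = 9187.7 − 8766.666667 = 421.033333
Syy = Σy² − (Σy)²/n = 7664.12 − 7378.026667 = 286.093333
b = Sxy/Sxx = 421.033333/629.333333 = 0.669015
SSE = Syy − b·Sxy = 286.093333 − 0.669015·421.033333 = 4.415789

4.42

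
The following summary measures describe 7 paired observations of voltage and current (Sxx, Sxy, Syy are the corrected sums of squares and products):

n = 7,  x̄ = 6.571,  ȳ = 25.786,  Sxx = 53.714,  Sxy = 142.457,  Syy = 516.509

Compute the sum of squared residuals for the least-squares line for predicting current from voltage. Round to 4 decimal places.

138.6932

b = Sxy/Sxx = 142.457/53.714 = 2.652139
SSE = Syy − b·Sxy = 516.509 − 2.652139·142.457 = 138.693219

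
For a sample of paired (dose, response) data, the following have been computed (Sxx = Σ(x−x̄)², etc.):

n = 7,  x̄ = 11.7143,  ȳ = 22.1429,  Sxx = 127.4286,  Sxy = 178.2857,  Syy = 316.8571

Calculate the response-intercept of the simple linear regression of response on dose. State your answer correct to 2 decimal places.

5.75

b = Sxy/Sxx = 178.2857/127.4286 = 1.399103
a = ȳ − b·x̄ = 22.1429 − 1.399103·11.7143 = 5.753391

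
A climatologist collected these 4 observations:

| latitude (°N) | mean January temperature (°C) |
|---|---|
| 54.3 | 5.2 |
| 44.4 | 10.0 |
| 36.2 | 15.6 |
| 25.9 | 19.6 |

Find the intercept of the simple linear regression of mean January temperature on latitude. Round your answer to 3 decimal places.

n = 4, Σx = 160.8, Σy = 50.4, Σxy = 1798.72, Σx² = 6901.1
Sxx = Σx² − (Σx)²/n = 6901.1 − 6464.16 = 436.94
Sxy = Σxy − (Σx)(Σy)/n = 1798.72 − 2026.08 = -227.36
b = Sxy/Sxx = -227.36/436.94 = -0.520346
a = ȳ − b·x̄ = 12.6 − (-0.520346)·40.2 = 33.517911

33.518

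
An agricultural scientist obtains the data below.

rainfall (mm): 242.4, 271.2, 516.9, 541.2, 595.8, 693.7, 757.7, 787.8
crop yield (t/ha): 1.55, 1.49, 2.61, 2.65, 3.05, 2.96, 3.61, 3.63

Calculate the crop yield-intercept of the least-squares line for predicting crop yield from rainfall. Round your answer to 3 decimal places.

n = 8, Σx = 4406.7, Σy = 21.55, Σxy = 13028.65, Σx² = 2723325.71
Sxx = Σx² − (Σx)²/n = 2723325.71 − 2427375.61125 = 295950.09875
Sxy = Σxy − (Σx)(Σy)/n = 13028.65 − 11870.548125 = 1158.101875
b = Sxy/Sxx = 1158.101875/295950.09875 = 0.003913
a = ȳ − b·x̄ = 2.69375 − 0.003913·550.8375 = 0.538231

0.538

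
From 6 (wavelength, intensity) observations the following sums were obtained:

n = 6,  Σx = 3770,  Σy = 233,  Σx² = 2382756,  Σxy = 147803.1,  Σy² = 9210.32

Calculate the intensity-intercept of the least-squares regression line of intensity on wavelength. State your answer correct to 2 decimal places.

Sxx = Σx² − (Σx)²/n = 2382756 − 2368816.666667 = 13939.333333
Sxy = Σxy − (Σx)(Σy)/n = 147803.1 − 146401.666667 = 1401.433333
b = Sxy/Sxx = 1401.433333/13939.333333 = 0.100538
a = ȳ − b·x̄ = 38.833333 − 0.100538·628.333333 = -24.338072

-24.34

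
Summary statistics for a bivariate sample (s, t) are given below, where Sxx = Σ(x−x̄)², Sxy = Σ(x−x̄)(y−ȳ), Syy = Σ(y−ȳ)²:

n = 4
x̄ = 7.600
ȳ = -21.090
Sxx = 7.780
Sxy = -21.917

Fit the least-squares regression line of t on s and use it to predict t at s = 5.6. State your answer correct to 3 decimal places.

b = Sxy/Sxx = -21.917/7.78 = -2.817095
a = ȳ − b·x̄ = -21.09 − (-2.817095)·7.6 = 0.319923
ŷ(5.6) = a + b·5.6 = 0.319923 + (-2.817095)·5.6 = -15.455810

-15.456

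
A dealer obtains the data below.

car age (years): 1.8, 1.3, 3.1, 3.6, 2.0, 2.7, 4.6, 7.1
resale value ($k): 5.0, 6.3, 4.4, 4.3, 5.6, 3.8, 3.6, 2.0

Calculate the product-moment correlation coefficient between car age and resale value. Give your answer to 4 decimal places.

n = 8, Σx = 26.2, Σy = 35, Σxy = 98.53, Σx² = 110.36, Σy² = 165.3
Sxx = Σx² − (Σx)²/n = 110.36 − 85.805 = 24.555
Sxy = Σxy − (Σx)(Σy)/n = 98.53 − 114.625 = -16.095
Syy = Σy² − (Σy)²/n = 165.3 − 153.125 = 12.175
r = Sxy/√(Sxx·Syy) = -16.095/√(298.957125) = -16.095/17.290377 = -0.930865

-0.9309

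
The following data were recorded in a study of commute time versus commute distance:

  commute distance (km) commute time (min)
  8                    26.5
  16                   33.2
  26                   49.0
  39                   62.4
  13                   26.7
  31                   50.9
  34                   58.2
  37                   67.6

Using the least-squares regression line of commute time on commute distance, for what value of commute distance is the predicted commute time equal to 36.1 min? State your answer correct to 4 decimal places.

n = 8, Σx = 204, Σy = 374.5, Σxy = 10855.8, Σx² = 6172
Sxx = Σx² − (Σx)²/n = 6172 − 5202 = 970
Sxy = Σxy − (Σx)(Σy)/n = 10855.8 − 9549.75 = 1306.05
b = Sxy/Sxx = 1306.05/970 = 1.346443
a = ȳ − b·x̄ = 46.8125 − 1.346443·25.5 = 12.478196
Set a + b·x = 36.1: x = (36.1 − 12.478196) / 1.346443 = 17.543854

17.5439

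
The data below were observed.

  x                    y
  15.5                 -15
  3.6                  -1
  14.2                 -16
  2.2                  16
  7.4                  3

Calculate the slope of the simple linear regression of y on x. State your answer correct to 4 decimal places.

-2.0111

n = 5, Σx = 42.9, Σy = -13, Σxy = -405.9, Σx² = 514.45
Sxx = Σx² − (Σx)²/n = 514.45 − 368.082 = 146.368
Sxy = Σxy − (Σx)(Σy)/n = -405.9 − (-111.54) = -294.36
b = Sxy/Sxx = -294.36/146.368 = -2.011095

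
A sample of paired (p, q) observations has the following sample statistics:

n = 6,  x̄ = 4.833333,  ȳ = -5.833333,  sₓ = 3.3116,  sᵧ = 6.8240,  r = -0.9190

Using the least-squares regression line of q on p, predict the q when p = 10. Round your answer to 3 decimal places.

b = r · sᵧ/sₓ = -0.919 · 6.824/3.3116 = -1.893724
a = ȳ − b·x̄ = -5.833333 − (-1.893724)·4.833333 = 3.319665
ŷ(10) = a + b·10 = 3.319665 + (-1.893724)·10 = -15.617574

-15.618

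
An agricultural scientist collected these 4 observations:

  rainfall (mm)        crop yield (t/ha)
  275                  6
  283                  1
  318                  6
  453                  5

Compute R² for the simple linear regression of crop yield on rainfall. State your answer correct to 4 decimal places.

0.0452

n = 4, Σx = 1329, Σy = 18, Σxy = 6106, Σx² = 462047, Σy² = 98
Sxx = Σx² − (Σx)²/n = 462047 − 441560.25 = 20486.75
Sxy = Σxy − (Σx)(Σy)/n = 6106 − 5980.5 = 125.5
Syy = Σy² − (Σy)²/n = 98 − 81 = 17
R² = Sxy²/(Sxx·Syy) = (125.5)²/(20486.75·17) = 0.045224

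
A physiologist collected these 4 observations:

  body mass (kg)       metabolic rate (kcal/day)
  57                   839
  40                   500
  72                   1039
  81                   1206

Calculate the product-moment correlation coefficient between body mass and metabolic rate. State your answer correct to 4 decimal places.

n = 4, Σx = 250, Σy = 3584, Σxy = 240317, Σx² = 16594, Σy² = 3487878
Sxx = Σx² − (Σx)²/n = 16594 − 15625 = 969
Sxy = Σxy − (Σx)(Σy)/n = 240317 − 224000 = 16317
Syy = Σy² − (Σy)²/n = 3487878 − 3211264 = 276614
r = Sxy/√(Sxx·Syy) = 16317/√(268038966) = 16317/16371.895614 = 0.996647

0.9966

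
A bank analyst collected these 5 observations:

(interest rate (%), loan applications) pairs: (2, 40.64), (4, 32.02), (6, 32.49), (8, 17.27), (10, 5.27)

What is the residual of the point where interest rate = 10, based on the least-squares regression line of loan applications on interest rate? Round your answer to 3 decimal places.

n = 5, Σx = 30, Σy = 127.69, Σxy = 595.16, Σx² = 220
Sxx = Σx² − (Σx)²/n = 220 − 180 = 40
Sxy = Σxy − (Σx)(Σy)/n = 595.16 − 766.14 = -170.98
b = Sxy/Sxx = -170.98/40 = -4.2745
a = ȳ − b·x̄ = 25.538 − (-4.2745)·6 = 51.185
ŷ(10) = 51.185 + (-4.2745)·10 = 8.44
residual = y − ŷ = 5.27 − 8.44 = -3.17

-3.170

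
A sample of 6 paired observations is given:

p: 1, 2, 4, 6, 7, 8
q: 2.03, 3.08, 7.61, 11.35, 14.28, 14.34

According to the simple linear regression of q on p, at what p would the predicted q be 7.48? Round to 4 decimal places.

n = 6, Σx = 28, Σy = 52.69, Σxy = 321.41, Σx² = 170
Sxx = Σx² − (Σx)²/n = 170 − 130.666667 = 39.333333
Sxy = Σxy − (Σx)(Σy)/n = 321.41 − 245.886667 = 75.523333
b = Sxy/Sxx = 75.523333/39.333333 = 1.920085
a = ȳ − b·x̄ = 8.781667 − 1.920085·4.666667 = -0.178729
Set a + b·x = 7.48: x = (7.48 − (-0.178729)) / 1.920085 = 3.988745

3.9887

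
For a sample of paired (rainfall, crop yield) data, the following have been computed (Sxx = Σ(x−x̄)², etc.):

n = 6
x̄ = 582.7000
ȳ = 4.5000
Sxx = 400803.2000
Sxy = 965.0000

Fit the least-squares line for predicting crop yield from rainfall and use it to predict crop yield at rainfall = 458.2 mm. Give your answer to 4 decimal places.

4.2002

b = Sxy/Sxx = 965/400803.2 = 0.002408
a = ȳ − b·x̄ = 4.5 − 0.002408·582.7 = 3.097053
ŷ(458.2) = a + b·458.2 = 3.097053 + 0.002408·458.2 = 4.200246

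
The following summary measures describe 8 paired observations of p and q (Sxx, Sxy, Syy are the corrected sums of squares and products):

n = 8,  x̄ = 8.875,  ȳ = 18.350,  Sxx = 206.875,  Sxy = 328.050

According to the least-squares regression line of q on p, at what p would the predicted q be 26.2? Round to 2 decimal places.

13.83

b = Sxy/Sxx = 328.05/206.875 = 1.585740
a = ȳ − b·x̄ = 18.35 − 1.585740·8.875 = 4.276556
Set a + b·x = 26.2: x = (26.2 − 4.276556) / 1.585740 = 13.825370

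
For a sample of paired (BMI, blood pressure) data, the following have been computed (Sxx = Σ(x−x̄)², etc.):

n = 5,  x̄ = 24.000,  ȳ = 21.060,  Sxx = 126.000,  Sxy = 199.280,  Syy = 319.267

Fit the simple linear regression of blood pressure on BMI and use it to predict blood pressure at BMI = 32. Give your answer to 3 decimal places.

33.713

b = Sxy/Sxx = 199.28/126 = 1.581587
a = ȳ − b·x̄ = 21.06 − 1.581587·24 = -16.898095
ŷ(32) = a + b·32 = -16.898095 + 1.581587·32 = 33.712698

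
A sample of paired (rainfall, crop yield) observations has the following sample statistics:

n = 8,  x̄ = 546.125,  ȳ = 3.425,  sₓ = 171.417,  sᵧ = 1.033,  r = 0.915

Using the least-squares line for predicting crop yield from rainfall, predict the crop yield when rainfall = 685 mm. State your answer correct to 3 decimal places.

b = r · sᵧ/sₓ = 0.915 · 1.033/171.417 = 0.005514
a = ȳ − b·x̄ = 3.425 − 0.005514·546.125 = 0.413661
ŷ(685) = a + b·685 = 0.413661 + 0.005514·685 = 4.190758

4.191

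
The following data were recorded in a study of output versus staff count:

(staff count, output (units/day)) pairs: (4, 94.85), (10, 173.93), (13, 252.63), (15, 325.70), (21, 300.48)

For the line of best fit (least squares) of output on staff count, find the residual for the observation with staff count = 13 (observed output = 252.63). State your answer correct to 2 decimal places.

17.67

n = 5, Σx = 63, Σy = 1147.59, Σxy = 16598.47, Σx² = 951
Sxx = Σx² − (Σx)²/n = 951 − 793.8 = 157.2
Sxy = Σxy − (Σx)(Σy)/n = 16598.47 − 14459.634 = 2138.836
b = Sxy/Sxx = 2138.836/157.2 = 13.605827
a = ȳ − b·x̄ = 229.518 − 13.605827·12.6 = 58.084580
ŷ(13) = 58.084580 + 13.605827·13 = 234.960331
residual = y − ŷ = 252.63 − 234.960331 = 17.669669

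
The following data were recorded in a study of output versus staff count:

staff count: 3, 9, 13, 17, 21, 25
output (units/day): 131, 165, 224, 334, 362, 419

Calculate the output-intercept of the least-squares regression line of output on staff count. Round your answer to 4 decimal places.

65.4278

n = 6, Σx = 88, Σy = 1635, Σxy = 28545, Σx² = 1614
Sxx = Σx² − (Σx)²/n = 1614 − 1290.666667 = 323.333333
Sxy = Σxy − (Σx)(Σy)/n = 28545 − 23980 = 4565
b = Sxy/Sxx = 4565/323.333333 = 14.118557
a = ȳ − b·x̄ = 272.5 − 14.118557·14.666667 = 65.427835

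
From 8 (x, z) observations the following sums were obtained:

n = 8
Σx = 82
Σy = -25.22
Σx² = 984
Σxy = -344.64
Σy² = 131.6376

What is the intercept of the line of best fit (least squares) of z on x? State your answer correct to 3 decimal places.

3.000

Sxx = Σx² − (Σx)²/n = 984 − 840.5 = 143.5
Sxy = Σxy − (Σx)(Σy)/n = -344.64 − (-258.505) = -86.135
b = Sxy/Sxx = -86.135/143.5 = -0.600244
a = ȳ − b·x̄ = -3.1525 − (-0.600244)·10.25 = 3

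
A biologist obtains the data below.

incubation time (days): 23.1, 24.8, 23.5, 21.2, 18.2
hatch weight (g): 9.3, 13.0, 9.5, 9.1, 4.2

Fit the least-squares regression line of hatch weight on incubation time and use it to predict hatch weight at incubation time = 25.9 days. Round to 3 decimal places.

13.354

n = 5, Σx = 110.8, Σy = 45.1, Σxy = 1029.84, Σx² = 2481.58
Sxx = Σx² − (Σx)²/n = 2481.58 − 2455.328 = 26.252
Sxy = Σxy − (Σx)(Σy)/n = 1029.84 − 999.416 = 30.424
b = Sxy/Sxx = 30.424/26.252 = 1.158921
a = ȳ − b·x̄ = 9.02 − 1.158921·22.16 = -16.661694
ŷ(25.9) = a + b·25.9 = -16.661694 + 1.158921·25.9 = 13.354365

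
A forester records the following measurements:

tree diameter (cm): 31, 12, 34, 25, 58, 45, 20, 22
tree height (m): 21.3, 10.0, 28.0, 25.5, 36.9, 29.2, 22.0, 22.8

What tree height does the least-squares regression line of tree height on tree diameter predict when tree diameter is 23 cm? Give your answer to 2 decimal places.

n = 8, Σx = 247, Σy = 195.7, Σxy = 6765.6, Σx² = 9159
Sxx = Σx² − (Σx)²/n = 9159 − 7626.125 = 1532.875
Sxy = Σxy − (Σx)(Σy)/n = 6765.6 − 6042.2375 = 723.3625
b = Sxy/Sxx = 723.3625/1532.875 = 0.471899
a = ȳ − b·x̄ = 24.4625 − 0.471899·30.875 = 9.892612
ŷ(23) = a + b·23 = 9.892612 + 0.471899·23 = 20.746294

20.75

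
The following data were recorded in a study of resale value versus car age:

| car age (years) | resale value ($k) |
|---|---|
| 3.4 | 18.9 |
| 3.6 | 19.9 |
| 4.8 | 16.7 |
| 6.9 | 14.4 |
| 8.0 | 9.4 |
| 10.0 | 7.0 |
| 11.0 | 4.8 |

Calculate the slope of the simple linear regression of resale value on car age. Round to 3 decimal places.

-1.947

n = 7, Σx = 47.7, Σy = 91.1, Σxy = 513.42, Σx² = 380.17
Sxx = Σx² − (Σx)²/n = 380.17 − 325.041429 = 55.128571
Sxy = Σxy − (Σx)(Σy)/n = 513.42 − 620.781429 = -107.361429
b = Sxy/Sxx = -107.361429/55.128571 = -1.947473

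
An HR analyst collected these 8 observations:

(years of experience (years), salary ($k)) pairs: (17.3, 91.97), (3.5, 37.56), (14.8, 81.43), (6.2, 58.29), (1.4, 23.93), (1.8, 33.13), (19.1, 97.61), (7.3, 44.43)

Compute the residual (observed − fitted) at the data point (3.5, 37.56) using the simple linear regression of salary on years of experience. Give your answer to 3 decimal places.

n = 8, Σx = 71.4, Σy = 468.35, Σxy = 5570.929, Σx² = 992.32
Sxx = Σx² − (Σx)²/n = 992.32 − 637.245 = 355.075
Sxy = Σxy − (Σx)(Σy)/n = 5570.929 − 4180.02375 = 1390.90525
b = Sxy/Sxx = 1390.90525/355.075 = 3.917215
a = ȳ − b·x̄ = 58.54375 − 3.917215·8.925 = 23.582603
ŷ(3.5) = 23.582603 + 3.917215·3.5 = 37.292857
residual = y − ŷ = 37.56 − 37.292857 = 0.267143

0.267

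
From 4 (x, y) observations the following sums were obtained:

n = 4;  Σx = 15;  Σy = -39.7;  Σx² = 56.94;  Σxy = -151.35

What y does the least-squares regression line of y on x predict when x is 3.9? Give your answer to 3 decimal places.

-10.463

Sxx = Σx² − (Σx)²/n = 56.94 − 56.25 = 0.69
Sxy = Σxy − (Σx)(Σy)/n = -151.35 − (-148.875) = -2.475
b = Sxy/Sxx = -2.475/0.69 = -3.586957
a = ȳ − b·x̄ = -9.925 − (-3.586957)·3.75 = 3.526087
ŷ(3.9) = a + b·3.9 = 3.526087 + (-3.586957)·3.9 = -10.463043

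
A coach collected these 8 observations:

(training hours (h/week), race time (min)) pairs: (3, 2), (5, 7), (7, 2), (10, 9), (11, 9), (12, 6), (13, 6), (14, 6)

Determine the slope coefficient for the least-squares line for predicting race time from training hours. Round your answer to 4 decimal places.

0.3402

n = 8, Σx = 75, Σy = 47, Σxy = 478, Σx² = 813
Sxx = Σx² − (Σx)²/n = 813 − 703.125 = 109.875
Sxy = Σxy − (Σx)(Σy)/n = 478 − 440.625 = 37.375
b = Sxy/Sxx = 37.375/109.875 = 0.340159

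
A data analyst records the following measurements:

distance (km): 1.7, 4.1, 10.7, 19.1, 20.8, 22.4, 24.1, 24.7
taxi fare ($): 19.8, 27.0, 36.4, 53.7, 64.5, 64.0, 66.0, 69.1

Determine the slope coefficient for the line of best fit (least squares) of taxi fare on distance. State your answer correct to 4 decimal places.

2.1119

n = 8, Σx = 127.6, Σy = 400.5, Σxy = 7632.08, Σx² = 2624.3
Sxx = Σx² − (Σx)²/n = 2624.3 − 2035.22 = 589.08
Sxy = Σxy − (Σx)(Σy)/n = 7632.08 − 6387.975 = 1244.105
b = Sxy/Sxx = 1244.105/589.08 = 2.111946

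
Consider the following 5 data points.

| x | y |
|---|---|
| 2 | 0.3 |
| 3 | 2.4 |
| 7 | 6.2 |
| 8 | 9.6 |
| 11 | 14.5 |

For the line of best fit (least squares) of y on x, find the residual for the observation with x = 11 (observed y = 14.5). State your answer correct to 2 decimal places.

n = 5, Σx = 31, Σy = 33, Σxy = 287.5, Σx² = 247
Sxx = Σx² − (Σx)²/n = 247 − 192.2 = 54.8
Sxy = Σxy − (Σx)(Σy)/n = 287.5 − 204.6 = 82.9
b = Sxy/Sxx = 82.9/54.8 = 1.512774
a = ȳ − b·x̄ = 6.6 − 1.512774·6.2 = -2.779197
ŷ(11) = -2.779197 + 1.512774·11 = 13.861314
residual = y − ŷ = 14.5 − 13.861314 = 0.638686

0.64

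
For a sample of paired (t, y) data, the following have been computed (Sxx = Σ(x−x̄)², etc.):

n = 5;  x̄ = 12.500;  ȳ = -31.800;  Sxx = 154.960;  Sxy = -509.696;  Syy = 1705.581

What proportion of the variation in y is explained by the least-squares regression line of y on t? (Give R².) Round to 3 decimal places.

R² = Sxy²/(Sxx·Syy) = (-509.696)²/(154.96·1705.581) = 0.982948

0.983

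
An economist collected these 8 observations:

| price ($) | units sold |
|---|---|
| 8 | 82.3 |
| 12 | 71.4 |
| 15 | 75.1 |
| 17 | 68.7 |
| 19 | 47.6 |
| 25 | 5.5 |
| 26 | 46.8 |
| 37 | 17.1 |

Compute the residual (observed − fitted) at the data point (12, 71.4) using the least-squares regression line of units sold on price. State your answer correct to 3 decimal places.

n = 8, Σx = 159, Σy = 414.5, Σxy = 6701, Σx² = 3753
Sxx = Σx² − (Σx)²/n = 3753 − 3160.125 = 592.875
Sxy = Σxy − (Σx)(Σy)/n = 6701 − 8238.1875 = -1537.1875
b = Sxy/Sxx = -1537.1875/592.875 = -2.592768
a = ȳ − b·x̄ = 51.8125 − (-2.592768)·19.875 = 103.343770
ŷ(12) = 103.343770 + (-2.592768)·12 = 72.230550
residual = y − ŷ = 71.4 − 72.230550 = -0.830550

-0.831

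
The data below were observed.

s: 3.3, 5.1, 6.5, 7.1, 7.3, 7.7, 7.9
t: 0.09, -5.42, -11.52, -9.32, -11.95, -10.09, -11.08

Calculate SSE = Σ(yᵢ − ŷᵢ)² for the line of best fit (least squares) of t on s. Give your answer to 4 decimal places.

n = 7, Σx = 44.9, Σy = -59.29, Σxy = -420.857, Σx² = 304.55, Σy² = 616.3343
Sxx = Σx² − (Σx)²/n = 304.55 − 288.001429 = 16.548571
Sxy = Σxy − (Σx)(Σy)/n = -420.857 − (-380.303) = -40.554
Syy = Σy² − (Σy)²/n = 616.3343 − 502.1863 = 114.148
b = Sxy/Sxx = -40.554/16.548571 = -2.450604
SSE = Syy − b·Sxy = 114.148 − (-2.450604)·(-40.554) = 14.766194

14.7662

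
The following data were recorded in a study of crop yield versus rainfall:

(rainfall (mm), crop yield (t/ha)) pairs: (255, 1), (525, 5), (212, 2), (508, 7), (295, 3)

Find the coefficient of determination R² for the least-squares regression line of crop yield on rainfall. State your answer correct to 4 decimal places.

n = 5, Σx = 1795, Σy = 18, Σxy = 7745, Σx² = 730683, Σy² = 88
Sxx = Σx² − (Σx)²/n = 730683 − 644405 = 86278
Sxy = Σxy − (Σx)(Σy)/n = 7745 − 6462 = 1283
Syy = Σy² − (Σy)²/n = 88 − 64.8 = 23.2
R² = Sxy²/(Sxx·Syy) = (1283)²/(86278·23.2) = 0.822366

0.8224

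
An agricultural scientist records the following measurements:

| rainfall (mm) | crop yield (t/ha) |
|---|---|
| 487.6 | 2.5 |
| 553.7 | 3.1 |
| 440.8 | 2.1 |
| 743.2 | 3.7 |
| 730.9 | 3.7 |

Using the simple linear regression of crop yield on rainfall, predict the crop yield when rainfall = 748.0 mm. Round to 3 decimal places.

n = 5, Σx = 2956.2, Σy = 15.1, Σxy = 9315.32, Σx² = 1825203.14
Sxx = Σx² − (Σx)²/n = 1825203.14 − 1747823.688 = 77379.452
Sxy = Σxy − (Σx)(Σy)/n = 9315.32 − 8927.724 = 387.596
b = Sxy/Sxx = 387.596/77379.452 = 0.005009
a = ȳ − b·x̄ = 3.02 − 0.005009·591.24 = 0.058461
ŷ(748.0) = a + b·748.0 = 0.058461 + 0.005009·748 = 3.805216

3.805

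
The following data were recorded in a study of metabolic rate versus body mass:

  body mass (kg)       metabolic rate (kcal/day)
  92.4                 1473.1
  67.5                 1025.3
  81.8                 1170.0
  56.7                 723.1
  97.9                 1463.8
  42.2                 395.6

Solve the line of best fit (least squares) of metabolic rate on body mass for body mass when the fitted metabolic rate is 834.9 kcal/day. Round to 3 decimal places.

62.468

n = 6, Σx = 438.5, Σy = 6250.9, Σxy = 502028.3, Σx² = 34365.39
Sxx = Σx² − (Σx)²/n = 34365.39 − 32047.041667 = 2318.348333
Sxy = Σxy − (Σx)(Σy)/n = 502028.3 − 456836.608333 = 45191.691667
b = Sxy/Sxx = 45191.691667/2318.348333 = 19.493055
a = ȳ − b·x̄ = 1041.816667 − 19.493055·73.083333 = -382.800773
Set a + b·x = 834.9: x = (834.9 − (-382.800773)) / 19.493055 = 62.468442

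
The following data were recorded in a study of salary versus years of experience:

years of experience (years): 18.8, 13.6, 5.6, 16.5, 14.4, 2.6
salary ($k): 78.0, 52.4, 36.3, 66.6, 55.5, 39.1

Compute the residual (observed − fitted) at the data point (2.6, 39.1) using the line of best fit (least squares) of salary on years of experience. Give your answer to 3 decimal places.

n = 6, Σx = 71.5, Σy = 327.9, Σxy = 4382.08, Σx² = 1056.13
Sxx = Σx² − (Σx)²/n = 1056.13 − 852.041667 = 204.088333
Sxy = Σxy − (Σx)(Σy)/n = 4382.08 − 3907.475 = 474.605
b = Sxy/Sxx = 474.605/204.088333 = 2.325488
a = ȳ − b·x̄ = 54.65 − 2.325488·11.916667 = 26.937933
ŷ(2.6) = 26.937933 + 2.325488·2.6 = 32.984202
residual = y − ŷ = 39.1 − 32.984202 = 6.115798

6.116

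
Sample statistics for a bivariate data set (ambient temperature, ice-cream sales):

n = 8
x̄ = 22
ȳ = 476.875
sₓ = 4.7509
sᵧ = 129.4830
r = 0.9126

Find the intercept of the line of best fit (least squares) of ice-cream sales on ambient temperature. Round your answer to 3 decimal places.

b = r · sᵧ/sₓ = 0.9126 · 129.483/4.7509 = 24.872379
a = ȳ − b·x̄ = 476.875 − 24.872379·22 = -70.317340

-70.317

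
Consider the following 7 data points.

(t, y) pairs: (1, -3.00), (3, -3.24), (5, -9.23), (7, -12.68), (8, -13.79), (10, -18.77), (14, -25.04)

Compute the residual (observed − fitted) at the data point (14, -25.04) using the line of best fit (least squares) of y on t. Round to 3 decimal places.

n = 7, Σx = 48, Σy = -85.75, Σxy = -796.21, Σx² = 444
Sxx = Σx² − (Σx)²/n = 444 − 329.142857 = 114.857143
Sxy = Σxy − (Σx)(Σy)/n = -796.21 − (-588) = -208.21
b = Sxy/Sxx = -208.21/114.857143 = -1.812774
a = ȳ − b·x̄ = -12.25 − (-1.812774)·6.857143 = 0.180448
ŷ(14) = 0.180448 + (-1.812774)·14 = -25.198383
residual = y − ŷ = -25.04 − (-25.198383) = 0.158383

0.158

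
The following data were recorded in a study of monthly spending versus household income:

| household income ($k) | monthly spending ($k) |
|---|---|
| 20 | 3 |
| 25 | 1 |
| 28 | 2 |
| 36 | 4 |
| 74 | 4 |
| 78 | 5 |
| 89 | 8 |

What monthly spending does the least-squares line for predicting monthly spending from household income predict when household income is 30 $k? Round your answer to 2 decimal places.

n = 7, Σx = 350, Σy = 27, Σxy = 1683, Σx² = 22586
Sxx = Σx² − (Σx)²/n = 22586 − 17500 = 5086
Sxy = Σxy − (Σx)(Σy)/n = 1683 − 1350 = 333
b = Sxy/Sxx = 333/5086 = 0.065474
a = ȳ − b·x̄ = 3.857143 − 0.065474·50 = 0.583450
ŷ(30) = a + b·30 = 0.583450 + 0.065474·30 = 2.547666

2.55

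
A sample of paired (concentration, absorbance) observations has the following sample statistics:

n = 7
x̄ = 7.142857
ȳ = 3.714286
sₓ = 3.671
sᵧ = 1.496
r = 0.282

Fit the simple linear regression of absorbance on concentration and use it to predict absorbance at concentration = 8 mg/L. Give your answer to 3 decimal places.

3.813

b = r · sᵧ/sₓ = 0.282 · 1.496/3.671 = 0.114920
a = ȳ − b·x̄ = 3.714286 − 0.114920·7.142857 = 2.893428
ŷ(8) = a + b·8 = 2.893428 + 0.114920·8 = 3.812789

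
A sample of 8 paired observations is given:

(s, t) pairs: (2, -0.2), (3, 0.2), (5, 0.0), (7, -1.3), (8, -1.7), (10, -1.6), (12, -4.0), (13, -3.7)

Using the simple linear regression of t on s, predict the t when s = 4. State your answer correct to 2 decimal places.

-0.24

n = 8, Σx = 60, Σy = -12.3, Σxy = -134.6, Σx² = 564
Sxx = Σx² − (Σx)²/n = 564 − 450 = 114
Sxy = Σxy − (Σx)(Σy)/n = -134.6 − (-92.25) = -42.35
b = Sxy/Sxx = -42.35/114 = -0.371491
a = ȳ − b·x̄ = -1.5375 − (-0.371491)·7.5 = 1.248684
ŷ(4) = a + b·4 = 1.248684 + (-0.371491)·4 = -0.237281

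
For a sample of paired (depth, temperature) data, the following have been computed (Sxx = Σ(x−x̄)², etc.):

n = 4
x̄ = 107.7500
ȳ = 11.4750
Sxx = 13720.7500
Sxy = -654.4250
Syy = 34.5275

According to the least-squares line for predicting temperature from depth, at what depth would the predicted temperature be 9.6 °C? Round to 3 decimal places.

147.061

b = Sxy/Sxx = -654.425/13720.75 = -0.047696
a = ȳ − b·x̄ = 11.475 − (-0.047696)·107.75 = 16.614245
Set a + b·x = 9.6: x = (9.6 − 16.614245) / (-0.047696) = 147.061466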